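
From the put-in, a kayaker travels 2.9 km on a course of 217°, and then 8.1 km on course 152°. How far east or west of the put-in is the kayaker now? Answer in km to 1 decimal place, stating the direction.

Leg 1 (217°, 2.9 km): east 2.9 sin 217° = -1.75, north 2.9 cos 217° = -2.32
Leg 2 (152°, 8.1 km): east 8.1 sin 152° = 3.80, north 8.1 cos 152° = -7.15
Net east component: 2.06 km.

2.1 km east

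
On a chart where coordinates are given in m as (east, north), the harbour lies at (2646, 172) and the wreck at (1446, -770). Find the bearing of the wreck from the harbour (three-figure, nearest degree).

Δeast = 1446 − 2646 = -1200.00; Δnorth = -770 − 172 = -942.00.
Bearing = atan2(Δeast, Δnorth) mod 360° = 231.87° ≈ 232°.

232°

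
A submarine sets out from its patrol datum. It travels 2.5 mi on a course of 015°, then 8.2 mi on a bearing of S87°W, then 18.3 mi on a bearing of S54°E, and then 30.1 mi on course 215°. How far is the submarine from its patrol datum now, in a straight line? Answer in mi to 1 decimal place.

34.9 mi

Leg 1 (015°, 2.5 mi): east 2.5 sin 15° = 0.65, north 2.5 cos 15° = 2.41
Leg 2 (S87°W, 8.2 mi): east 8.2 sin 267° = -8.19, north 8.2 cos 267° = -0.43
Leg 3 (S54°E, 18.3 mi): east 18.3 sin 126° = 14.81, north 18.3 cos 126° = -10.76
Leg 4 (215°, 30.1 mi): east 30.1 sin 215° = -17.26, north 30.1 cos 215° = -24.66
Net: -10.00 east, -33.43 north. Distance = √((-10.00)² + (-33.43)²) = 34.891 mi.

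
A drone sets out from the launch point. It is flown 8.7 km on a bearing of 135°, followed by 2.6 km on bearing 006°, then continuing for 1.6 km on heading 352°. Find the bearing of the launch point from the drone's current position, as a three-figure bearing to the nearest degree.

288°

Leg 1 (135°, 8.7 km): east 8.7 sin 135° = 6.15, north 8.7 cos 135° = -6.15
Leg 2 (006°, 2.6 km): east 2.6 sin 6° = 0.27, north 2.6 cos 6° = 2.59
Leg 3 (352°, 1.6 km): east 1.6 sin 352° = -0.22, north 1.6 cos 352° = 1.58
Net displacement: 6.20 east, -1.98 north. Direction back to start is (-6.20, 1.98): bearing = atan2(-6.20, 1.98) mod 360° = 287.72° ≈ 288°.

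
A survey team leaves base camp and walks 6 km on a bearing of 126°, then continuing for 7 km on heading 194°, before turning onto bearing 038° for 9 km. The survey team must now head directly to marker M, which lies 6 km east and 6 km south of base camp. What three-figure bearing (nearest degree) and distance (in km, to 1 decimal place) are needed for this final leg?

224°, 3.9 km

Leg 1 (126°, 6 km): east 6 sin 126° = 4.85, north 6 cos 126° = -3.53
Leg 2 (194°, 7 km): east 7 sin 194° = -1.69, north 7 cos 194° = -6.79
Leg 3 (038°, 9 km): east 9 sin 38° = 5.54, north 9 cos 38° = 7.09
Current position: (8.70, -3.23). Target: (6, -6). Remaining: Δeast = -2.70, Δnorth = -2.77.
Bearing = atan2(-2.70, -2.77) mod 360° = 224.25°; distance = √((-2.70)² + (-2.77)²) = 3.872 km.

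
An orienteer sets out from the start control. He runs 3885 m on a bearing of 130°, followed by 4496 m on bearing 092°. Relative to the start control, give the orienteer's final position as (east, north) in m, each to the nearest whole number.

(7469, -2654)

Leg 1 (130°, 3885 m): east 3885 sin 130° = 2976.08, north 3885 cos 130° = -2497.23
Leg 2 (092°, 4496 m): east 4496 sin 92° = 4493.26, north 4496 cos 92° = -156.91
Summing: 7469.34 m east, -2654.14 m north → (7469, -2654).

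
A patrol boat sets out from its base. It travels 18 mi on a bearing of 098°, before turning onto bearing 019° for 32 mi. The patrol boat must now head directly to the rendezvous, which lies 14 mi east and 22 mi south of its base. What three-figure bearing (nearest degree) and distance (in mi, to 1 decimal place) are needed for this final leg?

196°, 51.8 mi

Leg 1 (098°, 18 mi): east 18 sin 98° = 17.82, north 18 cos 98° = -2.51
Leg 2 (019°, 32 mi): east 32 sin 19° = 10.42, north 32 cos 19° = 30.26
Current position: (28.24, 27.75). Target: (14, -22). Remaining: Δeast = -14.24, Δnorth = -49.75.
Bearing = atan2(-14.24, -49.75) mod 360° = 195.98°; distance = √((-14.24)² + (-49.75)²) = 51.750 mi.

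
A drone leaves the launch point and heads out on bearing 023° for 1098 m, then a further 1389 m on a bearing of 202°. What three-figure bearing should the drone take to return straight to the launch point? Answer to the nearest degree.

Leg 1 (023°, 1098 m): east 1098 sin 23° = 429.02, north 1098 cos 23° = 1010.71
Leg 2 (202°, 1389 m): east 1389 sin 202° = -520.33, north 1389 cos 202° = -1287.86
Net displacement: -91.31 east, -277.14 north. Direction back to start is (91.31, 277.14): bearing = atan2(91.31, 277.14) mod 360° = 18.23° ≈ 018°.

018°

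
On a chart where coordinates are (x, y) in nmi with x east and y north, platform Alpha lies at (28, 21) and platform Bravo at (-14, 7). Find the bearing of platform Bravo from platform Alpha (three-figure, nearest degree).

252°

Δeast = -14 − 28 = -42.00; Δnorth = 7 − 21 = -14.00.
Bearing = atan2(Δeast, Δnorth) mod 360° = 251.57° ≈ 252°.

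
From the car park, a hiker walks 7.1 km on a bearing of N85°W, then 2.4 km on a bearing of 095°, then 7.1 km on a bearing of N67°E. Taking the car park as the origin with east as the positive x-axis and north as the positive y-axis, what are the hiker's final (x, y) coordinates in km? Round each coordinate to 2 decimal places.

Leg 1 (N85°W, 7.1 km): east 7.1 sin 275° = -7.07, north 7.1 cos 275° = 0.62
Leg 2 (095°, 2.4 km): east 2.4 sin 95° = 2.39, north 2.4 cos 95° = -0.21
Leg 3 (N67°E, 7.1 km): east 7.1 sin 67° = 6.54, north 7.1 cos 67° = 2.77
Summing: 1.85 km east, 3.18 km north → (1.85, 3.18).

(1.85, 3.18)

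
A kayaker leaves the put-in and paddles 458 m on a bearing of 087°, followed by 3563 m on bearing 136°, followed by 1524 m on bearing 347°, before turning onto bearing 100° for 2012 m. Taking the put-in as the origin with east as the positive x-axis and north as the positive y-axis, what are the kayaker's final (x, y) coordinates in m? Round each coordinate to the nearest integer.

(4571, -1403)

Leg 1 (087°, 458 m): east 458 sin 87° = 457.37, north 458 cos 87° = 23.97
Leg 2 (136°, 3563 m): east 3563 sin 136° = 2475.07, north 3563 cos 136° = -2563.01
Leg 3 (347°, 1524 m): east 1524 sin 347° = -342.83, north 1524 cos 347° = 1484.94
Leg 4 (100°, 2012 m): east 2012 sin 100° = 1981.43, north 2012 cos 100° = -349.38
Summing: 4571.05 m east, -1403.48 m north → (4571, -1403).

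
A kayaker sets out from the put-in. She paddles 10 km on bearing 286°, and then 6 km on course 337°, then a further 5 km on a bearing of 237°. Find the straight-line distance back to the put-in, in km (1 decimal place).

17.1 km

Leg 1 (286°, 10 km): east 10 sin 286° = -9.61, north 10 cos 286° = 2.76
Leg 2 (337°, 6 km): east 6 sin 337° = -2.34, north 6 cos 337° = 5.52
Leg 3 (237°, 5 km): east 5 sin 237° = -4.19, north 5 cos 237° = -2.72
Net: -16.15 east, 5.56 north. Distance = √((-16.15)² + (5.56)²) = 17.079 km.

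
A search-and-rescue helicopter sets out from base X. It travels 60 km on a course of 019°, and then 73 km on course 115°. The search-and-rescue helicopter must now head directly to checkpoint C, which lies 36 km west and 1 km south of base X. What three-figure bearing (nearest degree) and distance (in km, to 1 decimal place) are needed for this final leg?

258°, 124.6 km

Leg 1 (019°, 60 km): east 60 sin 19° = 19.53, north 60 cos 19° = 56.73
Leg 2 (115°, 73 km): east 73 sin 115° = 66.16, north 73 cos 115° = -30.85
Current position: (85.69, 25.88). Target: (-36, -1). Remaining: Δeast = -121.69, Δnorth = -26.88.
Bearing = atan2(-121.69, -26.88) mod 360° = 257.54°; distance = √((-121.69)² + (-26.88)²) = 124.628 km.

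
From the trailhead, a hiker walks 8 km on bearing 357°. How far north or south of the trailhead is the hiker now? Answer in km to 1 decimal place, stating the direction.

Leg 1 (357°, 8 km): east 8 sin 357° = -0.42, north 8 cos 357° = 7.99
Net north component: 7.99 km.

8.0 km north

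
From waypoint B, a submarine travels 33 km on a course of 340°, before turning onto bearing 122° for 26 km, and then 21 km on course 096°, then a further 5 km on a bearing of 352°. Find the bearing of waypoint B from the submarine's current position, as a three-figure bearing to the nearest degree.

237°

Leg 1 (340°, 33 km): east 33 sin 340° = -11.29, north 33 cos 340° = 31.01
Leg 2 (122°, 26 km): east 26 sin 122° = 22.05, north 26 cos 122° = -13.78
Leg 3 (096°, 21 km): east 21 sin 96° = 20.88, north 21 cos 96° = -2.20
Leg 4 (352°, 5 km): east 5 sin 352° = -0.70, north 5 cos 352° = 4.95
Net displacement: 30.95 east, 19.99 north. Direction back to start is (-30.95, -19.99): bearing = atan2(-30.95, -19.99) mod 360° = 237.15° ≈ 237°.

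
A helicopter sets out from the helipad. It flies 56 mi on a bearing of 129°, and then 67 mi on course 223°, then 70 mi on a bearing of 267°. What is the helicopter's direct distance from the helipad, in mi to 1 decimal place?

Leg 1 (129°, 56 mi): east 56 sin 129° = 43.52, north 56 cos 129° = -35.24
Leg 2 (223°, 67 mi): east 67 sin 223° = -45.69, north 67 cos 223° = -49.00
Leg 3 (267°, 70 mi): east 70 sin 267° = -69.90, north 70 cos 267° = -3.66
Net: -72.08 east, -87.91 north. Distance = √((-72.08)² + (-87.91)²) = 113.678 mi.

113.7 mi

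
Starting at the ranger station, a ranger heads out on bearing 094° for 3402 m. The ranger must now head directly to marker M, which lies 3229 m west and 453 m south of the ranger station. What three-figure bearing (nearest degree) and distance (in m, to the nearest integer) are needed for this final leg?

Leg 1 (094°, 3402 m): east 3402 sin 94° = 3393.71, north 3402 cos 94° = -237.31
Current position: (3393.71, -237.31). Target: (-3229, -453). Remaining: Δeast = -6622.71, Δnorth = -215.69.
Bearing = atan2(-6622.71, -215.69) mod 360° = 268.13°; distance = √((-6622.71)² + (-215.69)²) = 6626.224 m.

268°, 6626 m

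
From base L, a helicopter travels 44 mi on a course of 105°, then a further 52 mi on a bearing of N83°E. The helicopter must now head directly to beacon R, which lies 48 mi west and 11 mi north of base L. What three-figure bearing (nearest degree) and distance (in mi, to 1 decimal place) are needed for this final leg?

Leg 1 (105°, 44 mi): east 44 sin 105° = 42.50, north 44 cos 105° = -11.39
Leg 2 (N83°E, 52 mi): east 52 sin 83° = 51.61, north 52 cos 83° = 6.34
Current position: (94.11, -5.05). Target: (-48, 11). Remaining: Δeast = -142.11, Δnorth = 16.05.
Bearing = atan2(-142.11, 16.05) mod 360° = 276.44°; distance = √((-142.11)² + (16.05)²) = 143.017 mi.

276°, 143.0 mi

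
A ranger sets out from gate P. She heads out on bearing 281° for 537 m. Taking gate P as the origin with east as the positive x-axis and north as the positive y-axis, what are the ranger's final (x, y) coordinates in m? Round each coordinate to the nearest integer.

Leg 1 (281°, 537 m): east 537 sin 281° = -527.13, north 537 cos 281° = 102.46
Summing: -527.13 m east, 102.46 m north → (-527, 102).

(-527, 102)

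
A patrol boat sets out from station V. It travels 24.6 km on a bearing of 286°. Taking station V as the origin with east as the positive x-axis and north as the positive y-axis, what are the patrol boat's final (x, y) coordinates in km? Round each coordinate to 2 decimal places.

(-23.65, 6.78)

Leg 1 (286°, 24.6 km): east 24.6 sin 286° = -23.65, north 24.6 cos 286° = 6.78
Summing: -23.65 km east, 6.78 km north → (-23.65, 6.78).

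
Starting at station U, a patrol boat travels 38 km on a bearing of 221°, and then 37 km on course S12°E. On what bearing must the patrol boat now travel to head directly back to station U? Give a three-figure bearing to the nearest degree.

Leg 1 (221°, 38 km): east 38 sin 221° = -24.93, north 38 cos 221° = -28.68
Leg 2 (S12°E, 37 km): east 37 sin 168° = 7.69, north 37 cos 168° = -36.19
Net displacement: -17.24 east, -64.87 north. Direction back to start is (17.24, 64.87): bearing = atan2(17.24, 64.87) mod 360° = 14.88° ≈ 015°.

015°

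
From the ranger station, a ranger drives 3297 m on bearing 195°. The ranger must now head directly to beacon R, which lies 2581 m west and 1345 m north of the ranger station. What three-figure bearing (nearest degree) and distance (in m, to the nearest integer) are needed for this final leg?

339°, 4848 m

Leg 1 (195°, 3297 m): east 3297 sin 195° = -853.33, north 3297 cos 195° = -3184.66
Current position: (-853.33, -3184.66). Target: (-2581, 1345). Remaining: Δeast = -1727.67, Δnorth = 4529.66.
Bearing = atan2(-1727.67, 4529.66) mod 360° = 339.12°; distance = √((-1727.67)² + (4529.66)²) = 4847.953 m.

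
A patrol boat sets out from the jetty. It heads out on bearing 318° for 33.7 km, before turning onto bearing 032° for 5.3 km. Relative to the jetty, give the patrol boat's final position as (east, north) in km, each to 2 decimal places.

Leg 1 (318°, 33.7 km): east 33.7 sin 318° = -22.55, north 33.7 cos 318° = 25.04
Leg 2 (032°, 5.3 km): east 5.3 sin 32° = 2.81, north 5.3 cos 32° = 4.49
Summing: -19.74 km east, 29.54 km north → (-19.74, 29.54).

(-19.74, 29.54)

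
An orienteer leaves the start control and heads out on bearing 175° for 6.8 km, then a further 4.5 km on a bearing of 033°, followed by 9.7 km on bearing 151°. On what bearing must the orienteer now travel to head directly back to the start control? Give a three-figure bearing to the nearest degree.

326°

Leg 1 (175°, 6.8 km): east 6.8 sin 175° = 0.59, north 6.8 cos 175° = -6.77
Leg 2 (033°, 4.5 km): east 4.5 sin 33° = 2.45, north 4.5 cos 33° = 3.77
Leg 3 (151°, 9.7 km): east 9.7 sin 151° = 4.70, north 9.7 cos 151° = -8.48
Net displacement: 7.75 east, -11.48 north. Direction back to start is (-7.75, 11.48): bearing = atan2(-7.75, 11.48) mod 360° = 326.00° ≈ 326°.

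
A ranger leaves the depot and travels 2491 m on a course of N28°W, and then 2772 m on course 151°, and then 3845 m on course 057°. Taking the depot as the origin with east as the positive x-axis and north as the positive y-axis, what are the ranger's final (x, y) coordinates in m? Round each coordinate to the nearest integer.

(3399, 1869)

Leg 1 (N28°W, 2491 m): east 2491 sin 332° = -1169.45, north 2491 cos 332° = 2199.42
Leg 2 (151°, 2772 m): east 2772 sin 151° = 1343.89, north 2772 cos 151° = -2424.45
Leg 3 (057°, 3845 m): east 3845 sin 57° = 3224.69, north 3845 cos 57° = 2094.14
Summing: 3399.13 m east, 1869.11 m north → (3399, 1869).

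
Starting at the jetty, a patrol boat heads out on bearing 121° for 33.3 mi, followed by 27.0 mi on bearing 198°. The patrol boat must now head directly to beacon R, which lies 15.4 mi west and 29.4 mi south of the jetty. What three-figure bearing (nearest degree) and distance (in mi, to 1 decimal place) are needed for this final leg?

291°, 38.0 mi

Leg 1 (121°, 33.3 mi): east 33.3 sin 121° = 28.54, north 33.3 cos 121° = -17.15
Leg 2 (198°, 27.0 mi): east 27.0 sin 198° = -8.34, north 27.0 cos 198° = -25.68
Current position: (20.20, -42.83). Target: (-15.4, -29.4). Remaining: Δeast = -35.60, Δnorth = 13.43.
Bearing = atan2(-35.60, 13.43) mod 360° = 290.67°; distance = √((-35.60)² + (13.43)²) = 38.049 mi.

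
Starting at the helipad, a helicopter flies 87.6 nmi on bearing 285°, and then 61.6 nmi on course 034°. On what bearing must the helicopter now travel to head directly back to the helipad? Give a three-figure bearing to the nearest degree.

146°

Leg 1 (285°, 87.6 nmi): east 87.6 sin 285° = -84.62, north 87.6 cos 285° = 22.67
Leg 2 (034°, 61.6 nmi): east 61.6 sin 34° = 34.45, north 61.6 cos 34° = 51.07
Net displacement: -50.17 east, 73.74 north. Direction back to start is (50.17, -73.74): bearing = atan2(50.17, -73.74) mod 360° = 145.77° ≈ 146°.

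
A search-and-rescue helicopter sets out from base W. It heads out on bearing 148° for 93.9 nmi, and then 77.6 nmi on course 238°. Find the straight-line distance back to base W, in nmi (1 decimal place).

121.8 nmi

Leg 1 (148°, 93.9 nmi): east 93.9 sin 148° = 49.76, north 93.9 cos 148° = -79.63
Leg 2 (238°, 77.6 nmi): east 77.6 sin 238° = -65.81, north 77.6 cos 238° = -41.12
Net: -16.05 east, -120.75 north. Distance = √((-16.05)² + (-120.75)²) = 121.815 nmi.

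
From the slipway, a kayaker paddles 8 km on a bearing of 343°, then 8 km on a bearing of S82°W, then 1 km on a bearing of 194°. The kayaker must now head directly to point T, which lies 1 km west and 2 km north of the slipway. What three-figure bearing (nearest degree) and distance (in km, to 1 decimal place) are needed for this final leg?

Leg 1 (343°, 8 km): east 8 sin 343° = -2.34, north 8 cos 343° = 7.65
Leg 2 (S82°W, 8 km): east 8 sin 262° = -7.92, north 8 cos 262° = -1.11
Leg 3 (194°, 1 km): east 1 sin 194° = -0.24, north 1 cos 194° = -0.97
Current position: (-10.50, 5.57). Target: (-1, 2). Remaining: Δeast = 9.50, Δnorth = -3.57.
Bearing = atan2(9.50, -3.57) mod 360° = 110.57°; distance = √((9.50)² + (-3.57)²) = 10.150 km.

111°, 10.2 km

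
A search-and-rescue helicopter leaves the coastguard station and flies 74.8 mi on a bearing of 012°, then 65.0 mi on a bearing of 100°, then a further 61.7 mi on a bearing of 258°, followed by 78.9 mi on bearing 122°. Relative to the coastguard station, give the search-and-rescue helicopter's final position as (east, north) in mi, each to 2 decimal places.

(86.12, 7.24)

Leg 1 (012°, 74.8 mi): east 74.8 sin 12° = 15.55, north 74.8 cos 12° = 73.17
Leg 2 (100°, 65.0 mi): east 65.0 sin 100° = 64.01, north 65.0 cos 100° = -11.29
Leg 3 (258°, 61.7 mi): east 61.7 sin 258° = -60.35, north 61.7 cos 258° = -12.83
Leg 4 (122°, 78.9 mi): east 78.9 sin 122° = 66.91, north 78.9 cos 122° = -41.81
Summing: 86.12 mi east, 7.24 mi north → (86.12, 7.24).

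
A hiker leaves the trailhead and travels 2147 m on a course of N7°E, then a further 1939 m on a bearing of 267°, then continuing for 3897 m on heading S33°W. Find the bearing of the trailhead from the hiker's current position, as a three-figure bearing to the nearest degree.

Leg 1 (N7°E, 2147 m): east 2147 sin 7° = 261.65, north 2147 cos 7° = 2131.00
Leg 2 (267°, 1939 m): east 1939 sin 267° = -1936.34, north 1939 cos 267° = -101.48
Leg 3 (S33°W, 3897 m): east 3897 sin 213° = -2122.46, north 3897 cos 213° = -3268.30
Net displacement: -3797.15 east, -1238.78 north. Direction back to start is (3797.15, 1238.78): bearing = atan2(3797.15, 1238.78) mod 360° = 71.93° ≈ 072°.

072°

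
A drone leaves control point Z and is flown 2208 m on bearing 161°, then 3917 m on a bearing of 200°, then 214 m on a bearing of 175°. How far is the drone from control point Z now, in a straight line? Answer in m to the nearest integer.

Leg 1 (161°, 2208 m): east 2208 sin 161° = 718.85, north 2208 cos 161° = -2087.71
Leg 2 (200°, 3917 m): east 3917 sin 200° = -1339.69, north 3917 cos 200° = -3680.78
Leg 3 (175°, 214 m): east 214 sin 175° = 18.65, north 214 cos 175° = -213.19
Net: -602.19 east, -5981.67 north. Distance = √((-602.19)² + (-5981.67)²) = 6011.902 m.

6012 m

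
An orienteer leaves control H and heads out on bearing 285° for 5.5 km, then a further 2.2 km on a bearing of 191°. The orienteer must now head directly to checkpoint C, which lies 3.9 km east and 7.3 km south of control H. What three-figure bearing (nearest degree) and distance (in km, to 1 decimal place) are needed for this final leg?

Leg 1 (285°, 5.5 km): east 5.5 sin 285° = -5.31, north 5.5 cos 285° = 1.42
Leg 2 (191°, 2.2 km): east 2.2 sin 191° = -0.42, north 2.2 cos 191° = -2.16
Current position: (-5.73, -0.74). Target: (3.9, -7.3). Remaining: Δeast = 9.63, Δnorth = -6.56.
Bearing = atan2(9.63, -6.56) mod 360° = 124.27°; distance = √((9.63)² + (-6.56)²) = 11.656 km.

124°, 11.7 km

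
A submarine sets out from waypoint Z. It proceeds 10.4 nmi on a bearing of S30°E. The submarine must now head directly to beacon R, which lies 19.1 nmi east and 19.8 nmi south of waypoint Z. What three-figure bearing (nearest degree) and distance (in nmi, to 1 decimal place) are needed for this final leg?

128°, 17.6 nmi

Leg 1 (S30°E, 10.4 nmi): east 10.4 sin 150° = 5.20, north 10.4 cos 150° = -9.01
Current position: (5.20, -9.01). Target: (19.1, -19.8). Remaining: Δeast = 13.90, Δnorth = -10.79.
Bearing = atan2(13.90, -10.79) mod 360° = 127.83°; distance = √((13.90)² + (-10.79)²) = 17.598 nmi.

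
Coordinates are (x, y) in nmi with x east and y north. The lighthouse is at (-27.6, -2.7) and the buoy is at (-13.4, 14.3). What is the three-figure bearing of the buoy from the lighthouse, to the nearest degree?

040°

Δeast = -13.4 − -27.6 = 14.20; Δnorth = 14.3 − -2.7 = 17.00.
Bearing = atan2(Δeast, Δnorth) mod 360° = 39.87° ≈ 040°.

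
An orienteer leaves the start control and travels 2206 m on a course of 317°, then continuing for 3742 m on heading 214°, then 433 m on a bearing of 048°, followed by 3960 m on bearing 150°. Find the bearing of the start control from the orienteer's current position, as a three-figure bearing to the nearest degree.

016°

Leg 1 (317°, 2206 m): east 2206 sin 317° = -1504.49, north 2206 cos 317° = 1613.37
Leg 2 (214°, 3742 m): east 3742 sin 214° = -2092.50, north 3742 cos 214° = -3102.26
Leg 3 (048°, 433 m): east 433 sin 48° = 321.78, north 433 cos 48° = 289.73
Leg 4 (150°, 3960 m): east 3960 sin 150° = 1980.00, north 3960 cos 150° = -3429.46
Net displacement: -1295.21 east, -4628.62 north. Direction back to start is (1295.21, 4628.62): bearing = atan2(1295.21, 4628.62) mod 360° = 15.63° ≈ 016°.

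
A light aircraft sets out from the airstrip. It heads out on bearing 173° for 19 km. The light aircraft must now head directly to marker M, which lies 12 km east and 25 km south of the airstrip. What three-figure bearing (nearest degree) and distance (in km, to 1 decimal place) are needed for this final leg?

122°, 11.5 km

Leg 1 (173°, 19 km): east 19 sin 173° = 2.32, north 19 cos 173° = -18.86
Current position: (2.32, -18.86). Target: (12, -25). Remaining: Δeast = 9.68, Δnorth = -6.14.
Bearing = atan2(9.68, -6.14) mod 360° = 122.38°; distance = √((9.68)² + (-6.14)²) = 11.468 km.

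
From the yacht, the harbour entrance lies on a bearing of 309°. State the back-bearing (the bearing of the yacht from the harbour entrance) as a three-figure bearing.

Back-bearing = 309° − 180° = 129°.

129°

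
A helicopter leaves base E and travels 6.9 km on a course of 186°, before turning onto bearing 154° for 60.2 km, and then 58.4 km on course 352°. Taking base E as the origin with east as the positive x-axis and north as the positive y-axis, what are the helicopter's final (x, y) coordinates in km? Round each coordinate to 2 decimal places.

(17.54, -3.14)

Leg 1 (186°, 6.9 km): east 6.9 sin 186° = -0.72, north 6.9 cos 186° = -6.86
Leg 2 (154°, 60.2 km): east 60.2 sin 154° = 26.39, north 60.2 cos 154° = -54.11
Leg 3 (352°, 58.4 km): east 58.4 sin 352° = -8.13, north 58.4 cos 352° = 57.83
Summing: 17.54 km east, -3.14 km north → (17.54, -3.14).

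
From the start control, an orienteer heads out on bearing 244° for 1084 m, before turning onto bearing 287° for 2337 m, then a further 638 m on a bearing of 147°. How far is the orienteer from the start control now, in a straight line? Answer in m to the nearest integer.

Leg 1 (244°, 1084 m): east 1084 sin 244° = -974.29, north 1084 cos 244° = -475.19
Leg 2 (287°, 2337 m): east 2337 sin 287° = -2234.88, north 2337 cos 287° = 683.27
Leg 3 (147°, 638 m): east 638 sin 147° = 347.48, north 638 cos 147° = -535.07
Net: -2861.70 east, -326.99 north. Distance = √((-2861.70)² + (-326.99)²) = 2880.319 m.

2880 m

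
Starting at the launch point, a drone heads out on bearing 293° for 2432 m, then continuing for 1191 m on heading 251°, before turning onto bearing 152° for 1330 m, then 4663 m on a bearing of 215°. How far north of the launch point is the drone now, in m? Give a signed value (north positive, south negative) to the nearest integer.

-4432 m

Leg 1 (293°, 2432 m): east 2432 sin 293° = -2238.67, north 2432 cos 293° = 950.26
Leg 2 (251°, 1191 m): east 1191 sin 251° = -1126.11, north 1191 cos 251° = -387.75
Leg 3 (152°, 1330 m): east 1330 sin 152° = 624.40, north 1330 cos 152° = -1174.32
Leg 4 (215°, 4663 m): east 4663 sin 215° = -2674.59, north 4663 cos 215° = -3819.71
Net north component: -4431.52 m.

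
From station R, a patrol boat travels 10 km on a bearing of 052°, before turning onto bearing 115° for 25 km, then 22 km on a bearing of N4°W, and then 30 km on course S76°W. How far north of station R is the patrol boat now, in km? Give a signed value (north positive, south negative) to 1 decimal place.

Leg 1 (052°, 10 km): east 10 sin 52° = 7.88, north 10 cos 52° = 6.16
Leg 2 (115°, 25 km): east 25 sin 115° = 22.66, north 25 cos 115° = -10.57
Leg 3 (N4°W, 22 km): east 22 sin 356° = -1.53, north 22 cos 356° = 21.95
Leg 4 (S76°W, 30 km): east 30 sin 256° = -29.11, north 30 cos 256° = -7.26
Net north component: 10.28 km.

10.3 km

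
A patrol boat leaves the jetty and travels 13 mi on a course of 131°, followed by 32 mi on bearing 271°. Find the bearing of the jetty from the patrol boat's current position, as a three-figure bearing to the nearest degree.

Leg 1 (131°, 13 mi): east 13 sin 131° = 9.81, north 13 cos 131° = -8.53
Leg 2 (271°, 32 mi): east 32 sin 271° = -32.00, north 32 cos 271° = 0.56
Net displacement: -22.18 east, -7.97 north. Direction back to start is (22.18, 7.97): bearing = atan2(22.18, 7.97) mod 360° = 70.24° ≈ 070°.

070°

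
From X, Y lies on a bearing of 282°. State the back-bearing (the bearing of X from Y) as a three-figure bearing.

102°

Back-bearing = 282° − 180° = 102°.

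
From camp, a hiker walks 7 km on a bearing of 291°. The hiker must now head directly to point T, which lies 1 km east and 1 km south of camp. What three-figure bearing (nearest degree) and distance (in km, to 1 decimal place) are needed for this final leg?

Leg 1 (291°, 7 km): east 7 sin 291° = -6.54, north 7 cos 291° = 2.51
Current position: (-6.54, 2.51). Target: (1, -1). Remaining: Δeast = 7.54, Δnorth = -3.51.
Bearing = atan2(7.54, -3.51) mod 360° = 114.97°; distance = √((7.54)² + (-3.51)²) = 8.312 km.

115°, 8.3 km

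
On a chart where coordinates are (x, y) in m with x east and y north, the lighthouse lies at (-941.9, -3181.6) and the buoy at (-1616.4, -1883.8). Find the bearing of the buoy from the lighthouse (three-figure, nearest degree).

333°

Δeast = -1616.4 − -941.9 = -674.50; Δnorth = -1883.8 − -3181.6 = 1297.80.
Bearing = atan2(Δeast, Δnorth) mod 360° = 332.54° ≈ 333°.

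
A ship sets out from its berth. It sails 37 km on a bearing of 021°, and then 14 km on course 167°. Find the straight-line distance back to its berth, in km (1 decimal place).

26.6 km

Leg 1 (021°, 37 km): east 37 sin 21° = 13.26, north 37 cos 21° = 34.54
Leg 2 (167°, 14 km): east 14 sin 167° = 3.15, north 14 cos 167° = -13.64
Net: 16.41 east, 20.90 north. Distance = √((16.41)² + (20.90)²) = 26.573 km.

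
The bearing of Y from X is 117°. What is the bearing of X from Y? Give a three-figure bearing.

Back-bearing = 117° + 180° = 297°.

297°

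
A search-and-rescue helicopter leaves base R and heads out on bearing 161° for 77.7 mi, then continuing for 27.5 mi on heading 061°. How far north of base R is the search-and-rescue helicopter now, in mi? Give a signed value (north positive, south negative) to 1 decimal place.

-60.1 mi

Leg 1 (161°, 77.7 mi): east 77.7 sin 161° = 25.30, north 77.7 cos 161° = -73.47
Leg 2 (061°, 27.5 mi): east 27.5 sin 61° = 24.05, north 27.5 cos 61° = 13.33
Net north component: -60.13 mi.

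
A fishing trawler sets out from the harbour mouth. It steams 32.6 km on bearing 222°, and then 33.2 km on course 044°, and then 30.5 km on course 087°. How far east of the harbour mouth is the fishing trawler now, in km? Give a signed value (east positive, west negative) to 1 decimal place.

31.7 km

Leg 1 (222°, 32.6 km): east 32.6 sin 222° = -21.81, north 32.6 cos 222° = -24.23
Leg 2 (044°, 33.2 km): east 33.2 sin 44° = 23.06, north 33.2 cos 44° = 23.88
Leg 3 (087°, 30.5 km): east 30.5 sin 87° = 30.46, north 30.5 cos 87° = 1.60
Net east component: 31.71 km.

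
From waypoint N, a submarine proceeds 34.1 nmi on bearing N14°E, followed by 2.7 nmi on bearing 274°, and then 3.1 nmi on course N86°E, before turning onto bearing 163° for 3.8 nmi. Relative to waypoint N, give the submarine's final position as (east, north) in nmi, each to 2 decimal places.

(9.76, 29.86)

Leg 1 (N14°E, 34.1 nmi): east 34.1 sin 14° = 8.25, north 34.1 cos 14° = 33.09
Leg 2 (274°, 2.7 nmi): east 2.7 sin 274° = -2.69, north 2.7 cos 274° = 0.19
Leg 3 (N86°E, 3.1 nmi): east 3.1 sin 86° = 3.09, north 3.1 cos 86° = 0.22
Leg 4 (163°, 3.8 nmi): east 3.8 sin 163° = 1.11, north 3.8 cos 163° = -3.63
Summing: 9.76 nmi east, 29.86 nmi north → (9.76, 29.86).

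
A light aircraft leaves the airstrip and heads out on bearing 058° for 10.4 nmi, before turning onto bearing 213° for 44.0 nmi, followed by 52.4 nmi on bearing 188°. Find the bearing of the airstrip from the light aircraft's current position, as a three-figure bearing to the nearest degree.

Leg 1 (058°, 10.4 nmi): east 10.4 sin 58° = 8.82, north 10.4 cos 58° = 5.51
Leg 2 (213°, 44.0 nmi): east 44.0 sin 213° = -23.96, north 44.0 cos 213° = -36.90
Leg 3 (188°, 52.4 nmi): east 52.4 sin 188° = -7.29, north 52.4 cos 188° = -51.89
Net displacement: -22.44 east, -83.28 north. Direction back to start is (22.44, 83.28): bearing = atan2(22.44, 83.28) mod 360° = 15.08° ≈ 015°.

015°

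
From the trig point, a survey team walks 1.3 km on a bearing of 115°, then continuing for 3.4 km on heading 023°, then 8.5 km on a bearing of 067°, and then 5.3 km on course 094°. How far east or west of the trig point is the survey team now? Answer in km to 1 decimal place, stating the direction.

15.6 km east

Leg 1 (115°, 1.3 km): east 1.3 sin 115° = 1.18, north 1.3 cos 115° = -0.55
Leg 2 (023°, 3.4 km): east 3.4 sin 23° = 1.33, north 3.4 cos 23° = 3.13
Leg 3 (067°, 8.5 km): east 8.5 sin 67° = 7.82, north 8.5 cos 67° = 3.32
Leg 4 (094°, 5.3 km): east 5.3 sin 94° = 5.29, north 5.3 cos 94° = -0.37
Net east component: 15.62 km.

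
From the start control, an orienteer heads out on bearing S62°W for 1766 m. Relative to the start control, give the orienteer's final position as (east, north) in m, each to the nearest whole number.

Leg 1 (S62°W, 1766 m): east 1766 sin 242° = -1559.29, north 1766 cos 242° = -829.09
Summing: -1559.29 m east, -829.09 m north → (-1559, -829).

(-1559, -829)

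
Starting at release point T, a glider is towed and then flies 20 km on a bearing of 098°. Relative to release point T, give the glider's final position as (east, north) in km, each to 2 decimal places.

(19.81, -2.78)

Leg 1 (098°, 20 km): east 20 sin 98° = 19.81, north 20 cos 98° = -2.78
Summing: 19.81 km east, -2.78 km north → (19.81, -2.78).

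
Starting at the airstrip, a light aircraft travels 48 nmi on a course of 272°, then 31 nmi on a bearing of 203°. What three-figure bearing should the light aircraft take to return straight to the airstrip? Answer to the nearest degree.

066°

Leg 1 (272°, 48 nmi): east 48 sin 272° = -47.97, north 48 cos 272° = 1.68
Leg 2 (203°, 31 nmi): east 31 sin 203° = -12.11, north 31 cos 203° = -28.54
Net displacement: -60.08 east, -26.86 north. Direction back to start is (60.08, 26.86): bearing = atan2(60.08, 26.86) mod 360° = 65.91° ≈ 066°.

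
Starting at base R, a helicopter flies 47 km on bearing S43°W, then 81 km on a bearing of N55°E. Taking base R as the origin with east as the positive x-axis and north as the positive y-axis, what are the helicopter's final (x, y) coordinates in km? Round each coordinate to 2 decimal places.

(34.30, 12.09)

Leg 1 (S43°W, 47 km): east 47 sin 223° = -32.05, north 47 cos 223° = -34.37
Leg 2 (N55°E, 81 km): east 81 sin 55° = 66.35, north 81 cos 55° = 46.46
Summing: 34.30 km east, 12.09 km north → (34.30, 12.09).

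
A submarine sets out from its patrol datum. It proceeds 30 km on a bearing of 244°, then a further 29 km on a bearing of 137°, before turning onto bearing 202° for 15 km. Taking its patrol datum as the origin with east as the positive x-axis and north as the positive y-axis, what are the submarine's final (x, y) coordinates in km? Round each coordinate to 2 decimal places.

Leg 1 (244°, 30 km): east 30 sin 244° = -26.96, north 30 cos 244° = -13.15
Leg 2 (137°, 29 km): east 29 sin 137° = 19.78, north 29 cos 137° = -21.21
Leg 3 (202°, 15 km): east 15 sin 202° = -5.62, north 15 cos 202° = -13.91
Summing: -12.80 km east, -48.27 km north → (-12.80, -48.27).

(-12.80, -48.27)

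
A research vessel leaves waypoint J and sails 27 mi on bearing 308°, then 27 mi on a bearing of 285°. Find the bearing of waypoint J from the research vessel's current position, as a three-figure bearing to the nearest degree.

Leg 1 (308°, 27 mi): east 27 sin 308° = -21.28, north 27 cos 308° = 16.62
Leg 2 (285°, 27 mi): east 27 sin 285° = -26.08, north 27 cos 285° = 6.99
Net displacement: -47.36 east, 23.61 north. Direction back to start is (47.36, -23.61): bearing = atan2(47.36, -23.61) mod 360° = 116.50° ≈ 116°.

116°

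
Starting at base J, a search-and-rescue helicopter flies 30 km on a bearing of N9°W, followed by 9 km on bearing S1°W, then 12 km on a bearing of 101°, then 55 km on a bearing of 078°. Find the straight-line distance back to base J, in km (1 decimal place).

67.6 km

Leg 1 (N9°W, 30 km): east 30 sin 351° = -4.69, north 30 cos 351° = 29.63
Leg 2 (S1°W, 9 km): east 9 sin 181° = -0.16, north 9 cos 181° = -9.00
Leg 3 (101°, 12 km): east 12 sin 101° = 11.78, north 12 cos 101° = -2.29
Leg 4 (078°, 55 km): east 55 sin 78° = 53.80, north 55 cos 78° = 11.44
Net: 60.73 east, 29.78 north. Distance = √((60.73)² + (29.78)²) = 67.635 km.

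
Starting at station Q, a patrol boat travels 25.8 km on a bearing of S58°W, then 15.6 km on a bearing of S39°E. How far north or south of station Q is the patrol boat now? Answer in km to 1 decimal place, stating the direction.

Leg 1 (S58°W, 25.8 km): east 25.8 sin 238° = -21.88, north 25.8 cos 238° = -13.67
Leg 2 (S39°E, 15.6 km): east 15.6 sin 141° = 9.82, north 15.6 cos 141° = -12.12
Net north component: -25.80 km.

25.8 km south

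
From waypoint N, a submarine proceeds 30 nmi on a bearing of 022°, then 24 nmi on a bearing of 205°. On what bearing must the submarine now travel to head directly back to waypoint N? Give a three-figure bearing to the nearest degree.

Leg 1 (022°, 30 nmi): east 30 sin 22° = 11.24, north 30 cos 22° = 27.82
Leg 2 (205°, 24 nmi): east 24 sin 205° = -10.14, north 24 cos 205° = -21.75
Net displacement: 1.10 east, 6.06 north. Direction back to start is (-1.10, -6.06): bearing = atan2(-1.10, -6.06) mod 360° = 190.24° ≈ 190°.

190°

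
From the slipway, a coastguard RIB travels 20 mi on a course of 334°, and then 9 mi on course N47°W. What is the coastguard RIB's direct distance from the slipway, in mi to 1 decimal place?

28.6 mi

Leg 1 (334°, 20 mi): east 20 sin 334° = -8.77, north 20 cos 334° = 17.98
Leg 2 (N47°W, 9 mi): east 9 sin 313° = -6.58, north 9 cos 313° = 6.14
Net: -15.35 east, 24.11 north. Distance = √((-15.35)² + (24.11)²) = 28.585 mi.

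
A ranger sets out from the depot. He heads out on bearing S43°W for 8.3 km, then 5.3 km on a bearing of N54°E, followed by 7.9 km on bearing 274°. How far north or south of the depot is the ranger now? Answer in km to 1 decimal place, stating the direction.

Leg 1 (S43°W, 8.3 km): east 8.3 sin 223° = -5.66, north 8.3 cos 223° = -6.07
Leg 2 (N54°E, 5.3 km): east 5.3 sin 54° = 4.29, north 5.3 cos 54° = 3.12
Leg 3 (274°, 7.9 km): east 7.9 sin 274° = -7.88, north 7.9 cos 274° = 0.55
Net north component: -2.40 km.

2.4 km south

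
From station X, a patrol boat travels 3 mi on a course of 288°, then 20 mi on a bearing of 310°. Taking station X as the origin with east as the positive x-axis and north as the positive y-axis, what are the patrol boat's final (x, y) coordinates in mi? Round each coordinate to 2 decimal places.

(-18.17, 13.78)

Leg 1 (288°, 3 mi): east 3 sin 288° = -2.85, north 3 cos 288° = 0.93
Leg 2 (310°, 20 mi): east 20 sin 310° = -15.32, north 20 cos 310° = 12.86
Summing: -18.17 mi east, 13.78 mi north → (-18.17, 13.78).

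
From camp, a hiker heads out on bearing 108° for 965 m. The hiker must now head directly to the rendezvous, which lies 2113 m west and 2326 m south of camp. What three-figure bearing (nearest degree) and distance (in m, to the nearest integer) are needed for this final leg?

Leg 1 (108°, 965 m): east 965 sin 108° = 917.77, north 965 cos 108° = -298.20
Current position: (917.77, -298.20). Target: (-2113, -2326). Remaining: Δeast = -3030.77, Δnorth = -2027.80.
Bearing = atan2(-3030.77, -2027.80) mod 360° = 236.21°; distance = √((-3030.77)² + (-2027.80)²) = 3646.578 m.

236°, 3647 m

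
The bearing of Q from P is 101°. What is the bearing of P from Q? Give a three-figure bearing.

Back-bearing = 101° + 180° = 281°.

281°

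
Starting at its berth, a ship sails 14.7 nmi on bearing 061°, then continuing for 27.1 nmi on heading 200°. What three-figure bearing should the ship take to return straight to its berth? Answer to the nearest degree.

Leg 1 (061°, 14.7 nmi): east 14.7 sin 61° = 12.86, north 14.7 cos 61° = 7.13
Leg 2 (200°, 27.1 nmi): east 27.1 sin 200° = -9.27, north 27.1 cos 200° = -25.47
Net displacement: 3.59 east, -18.34 north. Direction back to start is (-3.59, 18.34): bearing = atan2(-3.59, 18.34) mod 360° = 348.93° ≈ 349°.

349°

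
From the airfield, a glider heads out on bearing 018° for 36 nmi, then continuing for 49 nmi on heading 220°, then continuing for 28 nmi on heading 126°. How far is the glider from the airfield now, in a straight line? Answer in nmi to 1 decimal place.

Leg 1 (018°, 36 nmi): east 36 sin 18° = 11.12, north 36 cos 18° = 34.24
Leg 2 (220°, 49 nmi): east 49 sin 220° = -31.50, north 49 cos 220° = -37.54
Leg 3 (126°, 28 nmi): east 28 sin 126° = 22.65, north 28 cos 126° = -16.46
Net: 2.28 east, -19.76 north. Distance = √((2.28)² + (-19.76)²) = 19.887 nmi.

19.9 nmi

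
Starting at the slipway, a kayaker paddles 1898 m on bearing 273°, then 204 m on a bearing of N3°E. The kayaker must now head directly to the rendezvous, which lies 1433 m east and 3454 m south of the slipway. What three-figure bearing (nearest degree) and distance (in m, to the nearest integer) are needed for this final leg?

Leg 1 (273°, 1898 m): east 1898 sin 273° = -1895.40, north 1898 cos 273° = 99.33
Leg 2 (N3°E, 204 m): east 204 sin 3° = 10.68, north 204 cos 3° = 203.72
Current position: (-1884.72, 303.05). Target: (1433, -3454). Remaining: Δeast = 3317.72, Δnorth = -3757.05.
Bearing = atan2(3317.72, -3757.05) mod 360° = 138.55°; distance = √((3317.72)² + (-3757.05)²) = 5012.259 m.

139°, 5012 m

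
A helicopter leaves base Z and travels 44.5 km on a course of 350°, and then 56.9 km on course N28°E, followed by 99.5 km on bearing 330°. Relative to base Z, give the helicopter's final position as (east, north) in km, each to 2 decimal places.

Leg 1 (350°, 44.5 km): east 44.5 sin 350° = -7.73, north 44.5 cos 350° = 43.82
Leg 2 (N28°E, 56.9 km): east 56.9 sin 28° = 26.71, north 56.9 cos 28° = 50.24
Leg 3 (330°, 99.5 km): east 99.5 sin 330° = -49.75, north 99.5 cos 330° = 86.17
Summing: -30.76 km east, 180.23 km north → (-30.76, 180.23).

(-30.76, 180.23)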